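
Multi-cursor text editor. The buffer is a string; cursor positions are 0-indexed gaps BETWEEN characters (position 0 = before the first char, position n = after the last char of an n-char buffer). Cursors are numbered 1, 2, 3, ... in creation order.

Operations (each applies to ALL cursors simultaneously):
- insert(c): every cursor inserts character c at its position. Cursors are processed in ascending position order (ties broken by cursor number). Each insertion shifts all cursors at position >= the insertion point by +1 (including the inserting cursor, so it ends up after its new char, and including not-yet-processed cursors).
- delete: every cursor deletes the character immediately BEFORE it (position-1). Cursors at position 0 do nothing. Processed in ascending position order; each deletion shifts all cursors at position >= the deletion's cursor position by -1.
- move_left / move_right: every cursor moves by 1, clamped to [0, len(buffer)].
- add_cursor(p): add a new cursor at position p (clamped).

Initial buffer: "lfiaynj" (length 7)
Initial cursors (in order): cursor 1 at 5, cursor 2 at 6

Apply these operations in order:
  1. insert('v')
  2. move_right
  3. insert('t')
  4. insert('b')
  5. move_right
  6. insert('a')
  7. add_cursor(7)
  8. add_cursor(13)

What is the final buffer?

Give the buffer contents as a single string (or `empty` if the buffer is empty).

Answer: lfiayvntbvajtba

Derivation:
After op 1 (insert('v')): buffer="lfiayvnvj" (len 9), cursors c1@6 c2@8, authorship .....1.2.
After op 2 (move_right): buffer="lfiayvnvj" (len 9), cursors c1@7 c2@9, authorship .....1.2.
After op 3 (insert('t')): buffer="lfiayvntvjt" (len 11), cursors c1@8 c2@11, authorship .....1.12.2
After op 4 (insert('b')): buffer="lfiayvntbvjtb" (len 13), cursors c1@9 c2@13, authorship .....1.112.22
After op 5 (move_right): buffer="lfiayvntbvjtb" (len 13), cursors c1@10 c2@13, authorship .....1.112.22
After op 6 (insert('a')): buffer="lfiayvntbvajtba" (len 15), cursors c1@11 c2@15, authorship .....1.1121.222
After op 7 (add_cursor(7)): buffer="lfiayvntbvajtba" (len 15), cursors c3@7 c1@11 c2@15, authorship .....1.1121.222
After op 8 (add_cursor(13)): buffer="lfiayvntbvajtba" (len 15), cursors c3@7 c1@11 c4@13 c2@15, authorship .....1.1121.222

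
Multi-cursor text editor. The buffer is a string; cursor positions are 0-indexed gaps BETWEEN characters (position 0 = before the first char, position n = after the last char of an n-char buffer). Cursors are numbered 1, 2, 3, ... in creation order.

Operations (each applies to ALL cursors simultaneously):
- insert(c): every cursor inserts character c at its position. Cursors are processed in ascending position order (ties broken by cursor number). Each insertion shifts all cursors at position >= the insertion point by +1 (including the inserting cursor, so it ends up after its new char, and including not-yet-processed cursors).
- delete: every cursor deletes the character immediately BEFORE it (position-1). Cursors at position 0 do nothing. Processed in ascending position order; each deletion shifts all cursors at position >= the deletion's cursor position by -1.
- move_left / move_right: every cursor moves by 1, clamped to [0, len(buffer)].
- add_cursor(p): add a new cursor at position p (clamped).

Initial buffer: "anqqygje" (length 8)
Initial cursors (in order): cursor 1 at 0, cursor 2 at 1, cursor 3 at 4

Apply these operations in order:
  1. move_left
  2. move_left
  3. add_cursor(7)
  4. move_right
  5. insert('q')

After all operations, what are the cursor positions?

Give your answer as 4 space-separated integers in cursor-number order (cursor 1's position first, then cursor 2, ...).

After op 1 (move_left): buffer="anqqygje" (len 8), cursors c1@0 c2@0 c3@3, authorship ........
After op 2 (move_left): buffer="anqqygje" (len 8), cursors c1@0 c2@0 c3@2, authorship ........
After op 3 (add_cursor(7)): buffer="anqqygje" (len 8), cursors c1@0 c2@0 c3@2 c4@7, authorship ........
After op 4 (move_right): buffer="anqqygje" (len 8), cursors c1@1 c2@1 c3@3 c4@8, authorship ........
After op 5 (insert('q')): buffer="aqqnqqqygjeq" (len 12), cursors c1@3 c2@3 c3@6 c4@12, authorship .12..3.....4

Answer: 3 3 6 12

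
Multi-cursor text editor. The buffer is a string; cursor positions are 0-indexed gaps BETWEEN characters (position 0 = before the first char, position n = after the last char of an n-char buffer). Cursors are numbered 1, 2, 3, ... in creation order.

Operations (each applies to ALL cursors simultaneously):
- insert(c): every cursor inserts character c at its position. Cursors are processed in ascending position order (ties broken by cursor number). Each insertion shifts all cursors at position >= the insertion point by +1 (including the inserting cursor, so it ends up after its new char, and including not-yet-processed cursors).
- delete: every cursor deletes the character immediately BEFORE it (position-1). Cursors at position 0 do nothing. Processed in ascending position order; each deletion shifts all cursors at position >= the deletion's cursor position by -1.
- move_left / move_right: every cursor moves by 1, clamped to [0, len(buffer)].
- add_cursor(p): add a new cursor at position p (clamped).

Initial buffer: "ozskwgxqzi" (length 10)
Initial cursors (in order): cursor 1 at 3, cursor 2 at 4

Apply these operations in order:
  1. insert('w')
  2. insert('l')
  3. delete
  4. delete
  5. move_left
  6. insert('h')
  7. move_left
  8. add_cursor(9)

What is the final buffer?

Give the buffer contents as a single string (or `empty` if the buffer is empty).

Answer: ozhshkwgxqzi

Derivation:
After op 1 (insert('w')): buffer="ozswkwwgxqzi" (len 12), cursors c1@4 c2@6, authorship ...1.2......
After op 2 (insert('l')): buffer="ozswlkwlwgxqzi" (len 14), cursors c1@5 c2@8, authorship ...11.22......
After op 3 (delete): buffer="ozswkwwgxqzi" (len 12), cursors c1@4 c2@6, authorship ...1.2......
After op 4 (delete): buffer="ozskwgxqzi" (len 10), cursors c1@3 c2@4, authorship ..........
After op 5 (move_left): buffer="ozskwgxqzi" (len 10), cursors c1@2 c2@3, authorship ..........
After op 6 (insert('h')): buffer="ozhshkwgxqzi" (len 12), cursors c1@3 c2@5, authorship ..1.2.......
After op 7 (move_left): buffer="ozhshkwgxqzi" (len 12), cursors c1@2 c2@4, authorship ..1.2.......
After op 8 (add_cursor(9)): buffer="ozhshkwgxqzi" (len 12), cursors c1@2 c2@4 c3@9, authorship ..1.2.......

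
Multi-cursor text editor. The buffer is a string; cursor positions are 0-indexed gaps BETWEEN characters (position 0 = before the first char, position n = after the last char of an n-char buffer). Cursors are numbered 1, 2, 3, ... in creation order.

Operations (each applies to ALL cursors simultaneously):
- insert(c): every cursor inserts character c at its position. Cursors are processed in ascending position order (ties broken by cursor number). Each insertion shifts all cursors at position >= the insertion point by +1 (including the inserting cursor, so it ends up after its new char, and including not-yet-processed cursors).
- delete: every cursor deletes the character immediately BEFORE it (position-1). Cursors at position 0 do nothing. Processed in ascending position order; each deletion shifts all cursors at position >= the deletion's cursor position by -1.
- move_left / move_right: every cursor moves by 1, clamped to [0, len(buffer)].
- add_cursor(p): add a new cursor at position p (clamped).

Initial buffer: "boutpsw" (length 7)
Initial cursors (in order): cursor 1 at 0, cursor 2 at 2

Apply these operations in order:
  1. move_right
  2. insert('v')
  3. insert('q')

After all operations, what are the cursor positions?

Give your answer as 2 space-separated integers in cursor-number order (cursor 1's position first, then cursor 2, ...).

After op 1 (move_right): buffer="boutpsw" (len 7), cursors c1@1 c2@3, authorship .......
After op 2 (insert('v')): buffer="bvouvtpsw" (len 9), cursors c1@2 c2@5, authorship .1..2....
After op 3 (insert('q')): buffer="bvqouvqtpsw" (len 11), cursors c1@3 c2@7, authorship .11..22....

Answer: 3 7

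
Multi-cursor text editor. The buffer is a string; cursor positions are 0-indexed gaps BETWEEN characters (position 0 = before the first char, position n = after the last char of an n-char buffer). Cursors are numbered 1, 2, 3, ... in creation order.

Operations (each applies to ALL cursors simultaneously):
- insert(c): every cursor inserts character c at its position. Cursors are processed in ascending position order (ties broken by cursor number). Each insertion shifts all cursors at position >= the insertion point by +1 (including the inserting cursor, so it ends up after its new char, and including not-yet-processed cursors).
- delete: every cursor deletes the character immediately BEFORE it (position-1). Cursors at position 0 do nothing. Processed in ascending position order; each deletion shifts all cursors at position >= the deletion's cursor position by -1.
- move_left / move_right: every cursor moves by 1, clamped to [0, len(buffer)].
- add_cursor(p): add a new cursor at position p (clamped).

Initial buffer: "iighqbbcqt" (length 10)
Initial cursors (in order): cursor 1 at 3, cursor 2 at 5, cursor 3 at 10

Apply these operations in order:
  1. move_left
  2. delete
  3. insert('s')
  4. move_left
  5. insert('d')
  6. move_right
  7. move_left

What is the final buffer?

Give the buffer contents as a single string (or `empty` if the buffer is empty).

Answer: idsgdsqbbcdst

Derivation:
After op 1 (move_left): buffer="iighqbbcqt" (len 10), cursors c1@2 c2@4 c3@9, authorship ..........
After op 2 (delete): buffer="igqbbct" (len 7), cursors c1@1 c2@2 c3@6, authorship .......
After op 3 (insert('s')): buffer="isgsqbbcst" (len 10), cursors c1@2 c2@4 c3@9, authorship .1.2....3.
After op 4 (move_left): buffer="isgsqbbcst" (len 10), cursors c1@1 c2@3 c3@8, authorship .1.2....3.
After op 5 (insert('d')): buffer="idsgdsqbbcdst" (len 13), cursors c1@2 c2@5 c3@11, authorship .11.22....33.
After op 6 (move_right): buffer="idsgdsqbbcdst" (len 13), cursors c1@3 c2@6 c3@12, authorship .11.22....33.
After op 7 (move_left): buffer="idsgdsqbbcdst" (len 13), cursors c1@2 c2@5 c3@11, authorship .11.22....33.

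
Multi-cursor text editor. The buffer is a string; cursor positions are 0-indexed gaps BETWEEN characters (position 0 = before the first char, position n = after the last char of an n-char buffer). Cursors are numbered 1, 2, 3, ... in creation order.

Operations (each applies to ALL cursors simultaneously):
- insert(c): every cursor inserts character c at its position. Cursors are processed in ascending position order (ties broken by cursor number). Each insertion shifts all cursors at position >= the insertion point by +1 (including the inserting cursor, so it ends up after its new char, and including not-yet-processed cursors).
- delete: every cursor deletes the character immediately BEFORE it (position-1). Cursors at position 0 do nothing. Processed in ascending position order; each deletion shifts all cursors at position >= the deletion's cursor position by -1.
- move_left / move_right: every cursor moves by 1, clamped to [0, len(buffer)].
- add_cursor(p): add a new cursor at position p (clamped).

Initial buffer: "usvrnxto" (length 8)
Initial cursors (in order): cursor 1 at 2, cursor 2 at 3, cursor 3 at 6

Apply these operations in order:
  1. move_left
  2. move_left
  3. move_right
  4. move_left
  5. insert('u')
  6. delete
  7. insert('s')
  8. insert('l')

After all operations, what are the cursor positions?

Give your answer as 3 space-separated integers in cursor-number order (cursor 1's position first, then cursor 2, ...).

After op 1 (move_left): buffer="usvrnxto" (len 8), cursors c1@1 c2@2 c3@5, authorship ........
After op 2 (move_left): buffer="usvrnxto" (len 8), cursors c1@0 c2@1 c3@4, authorship ........
After op 3 (move_right): buffer="usvrnxto" (len 8), cursors c1@1 c2@2 c3@5, authorship ........
After op 4 (move_left): buffer="usvrnxto" (len 8), cursors c1@0 c2@1 c3@4, authorship ........
After op 5 (insert('u')): buffer="uuusvrunxto" (len 11), cursors c1@1 c2@3 c3@7, authorship 1.2...3....
After op 6 (delete): buffer="usvrnxto" (len 8), cursors c1@0 c2@1 c3@4, authorship ........
After op 7 (insert('s')): buffer="sussvrsnxto" (len 11), cursors c1@1 c2@3 c3@7, authorship 1.2...3....
After op 8 (insert('l')): buffer="sluslsvrslnxto" (len 14), cursors c1@2 c2@5 c3@10, authorship 11.22...33....

Answer: 2 5 10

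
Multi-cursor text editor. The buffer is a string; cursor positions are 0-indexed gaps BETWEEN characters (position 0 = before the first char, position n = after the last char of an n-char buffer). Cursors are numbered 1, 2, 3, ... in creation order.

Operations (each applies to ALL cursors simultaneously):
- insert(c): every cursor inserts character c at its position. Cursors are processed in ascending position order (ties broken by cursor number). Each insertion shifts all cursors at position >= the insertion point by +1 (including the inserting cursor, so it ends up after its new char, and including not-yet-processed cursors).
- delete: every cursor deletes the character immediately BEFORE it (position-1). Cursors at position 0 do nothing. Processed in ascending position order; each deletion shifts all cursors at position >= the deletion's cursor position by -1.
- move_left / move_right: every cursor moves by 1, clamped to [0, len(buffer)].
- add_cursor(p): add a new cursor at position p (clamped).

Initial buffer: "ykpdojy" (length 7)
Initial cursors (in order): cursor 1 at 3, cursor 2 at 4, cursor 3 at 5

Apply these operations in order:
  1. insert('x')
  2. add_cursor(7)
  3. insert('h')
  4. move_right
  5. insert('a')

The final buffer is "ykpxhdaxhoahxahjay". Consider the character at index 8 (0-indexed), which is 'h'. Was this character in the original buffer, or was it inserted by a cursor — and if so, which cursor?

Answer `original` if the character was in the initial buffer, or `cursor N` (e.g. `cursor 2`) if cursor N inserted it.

After op 1 (insert('x')): buffer="ykpxdxoxjy" (len 10), cursors c1@4 c2@6 c3@8, authorship ...1.2.3..
After op 2 (add_cursor(7)): buffer="ykpxdxoxjy" (len 10), cursors c1@4 c2@6 c4@7 c3@8, authorship ...1.2.3..
After op 3 (insert('h')): buffer="ykpxhdxhohxhjy" (len 14), cursors c1@5 c2@8 c4@10 c3@12, authorship ...11.22.433..
After op 4 (move_right): buffer="ykpxhdxhohxhjy" (len 14), cursors c1@6 c2@9 c4@11 c3@13, authorship ...11.22.433..
After op 5 (insert('a')): buffer="ykpxhdaxhoahxahjay" (len 18), cursors c1@7 c2@11 c4@14 c3@17, authorship ...11.122.24343.3.
Authorship (.=original, N=cursor N): . . . 1 1 . 1 2 2 . 2 4 3 4 3 . 3 .
Index 8: author = 2

Answer: cursor 2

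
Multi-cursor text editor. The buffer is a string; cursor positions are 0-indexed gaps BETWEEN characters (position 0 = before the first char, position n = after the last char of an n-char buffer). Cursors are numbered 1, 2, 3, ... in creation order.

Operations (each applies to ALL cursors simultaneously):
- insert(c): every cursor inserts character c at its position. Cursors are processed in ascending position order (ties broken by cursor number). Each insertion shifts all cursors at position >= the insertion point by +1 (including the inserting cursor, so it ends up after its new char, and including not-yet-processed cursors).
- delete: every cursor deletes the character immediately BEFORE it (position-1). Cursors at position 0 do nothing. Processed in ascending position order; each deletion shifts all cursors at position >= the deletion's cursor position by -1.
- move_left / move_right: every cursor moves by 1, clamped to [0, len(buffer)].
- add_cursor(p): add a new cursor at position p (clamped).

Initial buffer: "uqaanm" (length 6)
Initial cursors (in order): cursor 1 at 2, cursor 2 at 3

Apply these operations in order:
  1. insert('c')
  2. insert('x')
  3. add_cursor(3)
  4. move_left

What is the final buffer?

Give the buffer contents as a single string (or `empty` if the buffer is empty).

Answer: uqcxacxanm

Derivation:
After op 1 (insert('c')): buffer="uqcacanm" (len 8), cursors c1@3 c2@5, authorship ..1.2...
After op 2 (insert('x')): buffer="uqcxacxanm" (len 10), cursors c1@4 c2@7, authorship ..11.22...
After op 3 (add_cursor(3)): buffer="uqcxacxanm" (len 10), cursors c3@3 c1@4 c2@7, authorship ..11.22...
After op 4 (move_left): buffer="uqcxacxanm" (len 10), cursors c3@2 c1@3 c2@6, authorship ..11.22...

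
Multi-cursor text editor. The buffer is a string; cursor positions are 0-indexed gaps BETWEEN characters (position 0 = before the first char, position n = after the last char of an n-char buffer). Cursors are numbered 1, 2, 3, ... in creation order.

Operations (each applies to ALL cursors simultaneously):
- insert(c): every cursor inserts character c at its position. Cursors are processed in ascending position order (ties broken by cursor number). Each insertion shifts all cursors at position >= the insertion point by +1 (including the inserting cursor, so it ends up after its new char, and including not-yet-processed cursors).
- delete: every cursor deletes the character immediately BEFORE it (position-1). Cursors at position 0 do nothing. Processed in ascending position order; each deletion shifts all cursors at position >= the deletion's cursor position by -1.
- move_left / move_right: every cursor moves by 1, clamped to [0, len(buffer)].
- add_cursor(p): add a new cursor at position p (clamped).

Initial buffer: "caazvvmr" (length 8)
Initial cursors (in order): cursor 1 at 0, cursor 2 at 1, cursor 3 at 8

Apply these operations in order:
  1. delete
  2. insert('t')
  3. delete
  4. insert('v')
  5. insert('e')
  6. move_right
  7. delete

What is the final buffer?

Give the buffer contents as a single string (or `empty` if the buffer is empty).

Answer: vveazvvmv

Derivation:
After op 1 (delete): buffer="aazvvm" (len 6), cursors c1@0 c2@0 c3@6, authorship ......
After op 2 (insert('t')): buffer="ttaazvvmt" (len 9), cursors c1@2 c2@2 c3@9, authorship 12......3
After op 3 (delete): buffer="aazvvm" (len 6), cursors c1@0 c2@0 c3@6, authorship ......
After op 4 (insert('v')): buffer="vvaazvvmv" (len 9), cursors c1@2 c2@2 c3@9, authorship 12......3
After op 5 (insert('e')): buffer="vveeaazvvmve" (len 12), cursors c1@4 c2@4 c3@12, authorship 1212......33
After op 6 (move_right): buffer="vveeaazvvmve" (len 12), cursors c1@5 c2@5 c3@12, authorship 1212......33
After op 7 (delete): buffer="vveazvvmv" (len 9), cursors c1@3 c2@3 c3@9, authorship 121.....3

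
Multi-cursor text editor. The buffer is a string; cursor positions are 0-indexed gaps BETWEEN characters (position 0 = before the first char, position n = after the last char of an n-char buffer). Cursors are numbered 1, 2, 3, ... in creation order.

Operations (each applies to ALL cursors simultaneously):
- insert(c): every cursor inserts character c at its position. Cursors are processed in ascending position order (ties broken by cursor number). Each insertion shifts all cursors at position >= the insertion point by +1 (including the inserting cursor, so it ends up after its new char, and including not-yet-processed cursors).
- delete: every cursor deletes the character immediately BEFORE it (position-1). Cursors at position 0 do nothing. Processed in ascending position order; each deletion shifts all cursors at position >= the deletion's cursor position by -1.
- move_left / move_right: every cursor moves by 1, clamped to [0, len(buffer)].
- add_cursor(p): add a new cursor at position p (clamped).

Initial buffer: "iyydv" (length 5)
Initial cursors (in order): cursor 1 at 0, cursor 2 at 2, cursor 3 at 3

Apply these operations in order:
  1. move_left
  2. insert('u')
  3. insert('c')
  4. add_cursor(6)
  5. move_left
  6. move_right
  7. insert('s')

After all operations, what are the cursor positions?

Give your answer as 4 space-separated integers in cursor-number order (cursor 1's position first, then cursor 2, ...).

Answer: 3 7 12 9

Derivation:
After op 1 (move_left): buffer="iyydv" (len 5), cursors c1@0 c2@1 c3@2, authorship .....
After op 2 (insert('u')): buffer="uiuyuydv" (len 8), cursors c1@1 c2@3 c3@5, authorship 1.2.3...
After op 3 (insert('c')): buffer="uciucyucydv" (len 11), cursors c1@2 c2@5 c3@8, authorship 11.22.33...
After op 4 (add_cursor(6)): buffer="uciucyucydv" (len 11), cursors c1@2 c2@5 c4@6 c3@8, authorship 11.22.33...
After op 5 (move_left): buffer="uciucyucydv" (len 11), cursors c1@1 c2@4 c4@5 c3@7, authorship 11.22.33...
After op 6 (move_right): buffer="uciucyucydv" (len 11), cursors c1@2 c2@5 c4@6 c3@8, authorship 11.22.33...
After op 7 (insert('s')): buffer="ucsiucsysucsydv" (len 15), cursors c1@3 c2@7 c4@9 c3@12, authorship 111.222.4333...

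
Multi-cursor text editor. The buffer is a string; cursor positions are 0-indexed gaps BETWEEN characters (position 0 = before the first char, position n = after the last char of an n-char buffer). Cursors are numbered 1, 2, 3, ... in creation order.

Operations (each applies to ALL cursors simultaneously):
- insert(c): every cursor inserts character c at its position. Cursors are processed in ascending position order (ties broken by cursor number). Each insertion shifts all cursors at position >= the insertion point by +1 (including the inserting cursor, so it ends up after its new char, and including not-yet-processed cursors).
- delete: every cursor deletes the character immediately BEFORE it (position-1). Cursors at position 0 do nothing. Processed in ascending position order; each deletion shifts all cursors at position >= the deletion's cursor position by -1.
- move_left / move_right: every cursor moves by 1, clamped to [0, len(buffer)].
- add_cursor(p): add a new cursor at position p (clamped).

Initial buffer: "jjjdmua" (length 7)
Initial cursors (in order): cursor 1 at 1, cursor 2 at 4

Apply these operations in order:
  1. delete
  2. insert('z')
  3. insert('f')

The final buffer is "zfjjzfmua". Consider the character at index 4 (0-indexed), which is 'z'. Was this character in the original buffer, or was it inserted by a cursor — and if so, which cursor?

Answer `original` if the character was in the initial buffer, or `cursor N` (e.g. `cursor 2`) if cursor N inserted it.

Answer: cursor 2

Derivation:
After op 1 (delete): buffer="jjmua" (len 5), cursors c1@0 c2@2, authorship .....
After op 2 (insert('z')): buffer="zjjzmua" (len 7), cursors c1@1 c2@4, authorship 1..2...
After op 3 (insert('f')): buffer="zfjjzfmua" (len 9), cursors c1@2 c2@6, authorship 11..22...
Authorship (.=original, N=cursor N): 1 1 . . 2 2 . . .
Index 4: author = 2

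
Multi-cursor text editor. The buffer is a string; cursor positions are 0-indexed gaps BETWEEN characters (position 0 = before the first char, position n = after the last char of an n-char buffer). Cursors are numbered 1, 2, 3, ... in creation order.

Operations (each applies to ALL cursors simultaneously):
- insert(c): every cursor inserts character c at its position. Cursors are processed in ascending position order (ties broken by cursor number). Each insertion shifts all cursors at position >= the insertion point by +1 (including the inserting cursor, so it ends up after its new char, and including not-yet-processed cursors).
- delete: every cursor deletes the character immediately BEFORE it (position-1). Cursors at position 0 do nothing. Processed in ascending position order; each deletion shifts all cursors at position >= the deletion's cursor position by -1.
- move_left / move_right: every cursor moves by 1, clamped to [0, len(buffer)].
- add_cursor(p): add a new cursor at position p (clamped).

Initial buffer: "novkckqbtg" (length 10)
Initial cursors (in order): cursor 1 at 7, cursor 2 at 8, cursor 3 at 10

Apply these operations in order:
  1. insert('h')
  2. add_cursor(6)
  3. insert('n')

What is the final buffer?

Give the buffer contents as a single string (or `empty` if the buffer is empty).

After op 1 (insert('h')): buffer="novkckqhbhtgh" (len 13), cursors c1@8 c2@10 c3@13, authorship .......1.2..3
After op 2 (add_cursor(6)): buffer="novkckqhbhtgh" (len 13), cursors c4@6 c1@8 c2@10 c3@13, authorship .......1.2..3
After op 3 (insert('n')): buffer="novkcknqhnbhntghn" (len 17), cursors c4@7 c1@10 c2@13 c3@17, authorship ......4.11.22..33

Answer: novkcknqhnbhntghn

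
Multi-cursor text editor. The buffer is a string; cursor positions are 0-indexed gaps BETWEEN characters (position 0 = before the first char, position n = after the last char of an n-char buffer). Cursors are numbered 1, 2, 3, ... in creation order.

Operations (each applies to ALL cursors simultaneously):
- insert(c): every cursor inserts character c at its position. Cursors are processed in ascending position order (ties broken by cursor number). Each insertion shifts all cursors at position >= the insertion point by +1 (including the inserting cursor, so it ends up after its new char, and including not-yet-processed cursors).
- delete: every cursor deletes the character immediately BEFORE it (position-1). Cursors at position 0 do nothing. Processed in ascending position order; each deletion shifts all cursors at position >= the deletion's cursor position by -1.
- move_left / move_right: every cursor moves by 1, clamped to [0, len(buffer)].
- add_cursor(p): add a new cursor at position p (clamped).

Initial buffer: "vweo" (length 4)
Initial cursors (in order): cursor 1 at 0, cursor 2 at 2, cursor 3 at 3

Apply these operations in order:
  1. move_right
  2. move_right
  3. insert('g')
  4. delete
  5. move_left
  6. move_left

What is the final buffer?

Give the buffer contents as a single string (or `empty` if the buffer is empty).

After op 1 (move_right): buffer="vweo" (len 4), cursors c1@1 c2@3 c3@4, authorship ....
After op 2 (move_right): buffer="vweo" (len 4), cursors c1@2 c2@4 c3@4, authorship ....
After op 3 (insert('g')): buffer="vwgeogg" (len 7), cursors c1@3 c2@7 c3@7, authorship ..1..23
After op 4 (delete): buffer="vweo" (len 4), cursors c1@2 c2@4 c3@4, authorship ....
After op 5 (move_left): buffer="vweo" (len 4), cursors c1@1 c2@3 c3@3, authorship ....
After op 6 (move_left): buffer="vweo" (len 4), cursors c1@0 c2@2 c3@2, authorship ....

Answer: vweo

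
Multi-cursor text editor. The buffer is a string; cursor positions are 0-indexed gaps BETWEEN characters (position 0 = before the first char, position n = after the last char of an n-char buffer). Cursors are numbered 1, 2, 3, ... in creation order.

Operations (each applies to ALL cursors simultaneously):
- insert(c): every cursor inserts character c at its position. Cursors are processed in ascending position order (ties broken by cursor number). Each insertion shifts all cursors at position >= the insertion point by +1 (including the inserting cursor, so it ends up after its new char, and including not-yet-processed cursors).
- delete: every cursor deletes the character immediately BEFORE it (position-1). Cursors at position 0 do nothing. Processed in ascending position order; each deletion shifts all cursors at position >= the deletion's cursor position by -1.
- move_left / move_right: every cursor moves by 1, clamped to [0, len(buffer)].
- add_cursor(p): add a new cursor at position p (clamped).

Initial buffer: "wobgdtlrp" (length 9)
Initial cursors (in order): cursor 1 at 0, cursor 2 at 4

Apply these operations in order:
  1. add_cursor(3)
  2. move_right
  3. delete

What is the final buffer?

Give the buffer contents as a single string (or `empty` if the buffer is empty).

After op 1 (add_cursor(3)): buffer="wobgdtlrp" (len 9), cursors c1@0 c3@3 c2@4, authorship .........
After op 2 (move_right): buffer="wobgdtlrp" (len 9), cursors c1@1 c3@4 c2@5, authorship .........
After op 3 (delete): buffer="obtlrp" (len 6), cursors c1@0 c2@2 c3@2, authorship ......

Answer: obtlrp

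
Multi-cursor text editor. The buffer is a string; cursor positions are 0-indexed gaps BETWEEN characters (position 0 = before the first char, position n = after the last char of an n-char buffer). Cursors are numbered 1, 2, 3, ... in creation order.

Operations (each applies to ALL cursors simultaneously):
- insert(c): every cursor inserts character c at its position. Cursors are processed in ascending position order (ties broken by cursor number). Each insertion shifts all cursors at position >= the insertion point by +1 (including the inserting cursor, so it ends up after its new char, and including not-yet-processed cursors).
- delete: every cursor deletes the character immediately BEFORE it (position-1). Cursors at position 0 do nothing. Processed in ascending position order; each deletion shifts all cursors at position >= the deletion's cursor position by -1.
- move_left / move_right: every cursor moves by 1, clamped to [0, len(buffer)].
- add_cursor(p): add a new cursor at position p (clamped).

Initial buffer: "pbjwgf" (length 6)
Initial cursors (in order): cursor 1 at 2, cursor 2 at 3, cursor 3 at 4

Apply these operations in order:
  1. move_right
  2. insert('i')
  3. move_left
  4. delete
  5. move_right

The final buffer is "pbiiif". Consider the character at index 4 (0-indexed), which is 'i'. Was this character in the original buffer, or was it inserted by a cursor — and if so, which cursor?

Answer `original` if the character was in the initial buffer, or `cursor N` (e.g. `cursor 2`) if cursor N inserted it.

After op 1 (move_right): buffer="pbjwgf" (len 6), cursors c1@3 c2@4 c3@5, authorship ......
After op 2 (insert('i')): buffer="pbjiwigif" (len 9), cursors c1@4 c2@6 c3@8, authorship ...1.2.3.
After op 3 (move_left): buffer="pbjiwigif" (len 9), cursors c1@3 c2@5 c3@7, authorship ...1.2.3.
After op 4 (delete): buffer="pbiiif" (len 6), cursors c1@2 c2@3 c3@4, authorship ..123.
After op 5 (move_right): buffer="pbiiif" (len 6), cursors c1@3 c2@4 c3@5, authorship ..123.
Authorship (.=original, N=cursor N): . . 1 2 3 .
Index 4: author = 3

Answer: cursor 3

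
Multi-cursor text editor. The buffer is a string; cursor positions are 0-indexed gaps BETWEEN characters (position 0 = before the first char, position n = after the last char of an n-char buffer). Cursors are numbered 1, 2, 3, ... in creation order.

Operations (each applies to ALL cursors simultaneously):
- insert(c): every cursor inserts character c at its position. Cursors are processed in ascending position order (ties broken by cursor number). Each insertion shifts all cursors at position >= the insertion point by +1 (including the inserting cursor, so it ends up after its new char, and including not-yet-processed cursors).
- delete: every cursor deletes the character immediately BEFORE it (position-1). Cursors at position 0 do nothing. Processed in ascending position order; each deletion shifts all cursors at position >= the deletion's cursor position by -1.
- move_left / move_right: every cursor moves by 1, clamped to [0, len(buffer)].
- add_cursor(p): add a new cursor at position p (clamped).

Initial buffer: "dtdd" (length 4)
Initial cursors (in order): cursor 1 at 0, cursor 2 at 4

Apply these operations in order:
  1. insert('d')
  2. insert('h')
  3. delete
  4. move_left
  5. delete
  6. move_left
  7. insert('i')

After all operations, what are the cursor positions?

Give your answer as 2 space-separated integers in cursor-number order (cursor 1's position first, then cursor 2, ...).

Answer: 1 5

Derivation:
After op 1 (insert('d')): buffer="ddtddd" (len 6), cursors c1@1 c2@6, authorship 1....2
After op 2 (insert('h')): buffer="dhdtdddh" (len 8), cursors c1@2 c2@8, authorship 11....22
After op 3 (delete): buffer="ddtddd" (len 6), cursors c1@1 c2@6, authorship 1....2
After op 4 (move_left): buffer="ddtddd" (len 6), cursors c1@0 c2@5, authorship 1....2
After op 5 (delete): buffer="ddtdd" (len 5), cursors c1@0 c2@4, authorship 1...2
After op 6 (move_left): buffer="ddtdd" (len 5), cursors c1@0 c2@3, authorship 1...2
After op 7 (insert('i')): buffer="iddtidd" (len 7), cursors c1@1 c2@5, authorship 11..2.2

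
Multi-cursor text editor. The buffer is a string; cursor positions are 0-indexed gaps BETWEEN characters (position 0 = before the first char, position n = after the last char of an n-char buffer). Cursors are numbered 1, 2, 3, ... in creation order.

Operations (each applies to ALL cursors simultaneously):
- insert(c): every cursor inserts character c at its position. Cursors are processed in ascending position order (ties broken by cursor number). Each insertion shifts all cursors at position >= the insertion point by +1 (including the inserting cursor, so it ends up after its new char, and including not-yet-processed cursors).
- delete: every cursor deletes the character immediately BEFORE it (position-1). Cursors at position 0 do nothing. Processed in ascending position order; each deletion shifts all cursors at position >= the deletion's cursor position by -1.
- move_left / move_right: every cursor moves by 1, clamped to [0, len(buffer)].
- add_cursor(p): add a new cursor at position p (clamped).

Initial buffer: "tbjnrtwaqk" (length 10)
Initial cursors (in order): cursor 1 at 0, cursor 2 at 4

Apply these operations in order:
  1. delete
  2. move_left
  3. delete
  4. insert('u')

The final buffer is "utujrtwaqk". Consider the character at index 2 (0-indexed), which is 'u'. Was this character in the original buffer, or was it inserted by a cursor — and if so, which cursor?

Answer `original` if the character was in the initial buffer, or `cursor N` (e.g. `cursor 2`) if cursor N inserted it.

Answer: cursor 2

Derivation:
After op 1 (delete): buffer="tbjrtwaqk" (len 9), cursors c1@0 c2@3, authorship .........
After op 2 (move_left): buffer="tbjrtwaqk" (len 9), cursors c1@0 c2@2, authorship .........
After op 3 (delete): buffer="tjrtwaqk" (len 8), cursors c1@0 c2@1, authorship ........
After op 4 (insert('u')): buffer="utujrtwaqk" (len 10), cursors c1@1 c2@3, authorship 1.2.......
Authorship (.=original, N=cursor N): 1 . 2 . . . . . . .
Index 2: author = 2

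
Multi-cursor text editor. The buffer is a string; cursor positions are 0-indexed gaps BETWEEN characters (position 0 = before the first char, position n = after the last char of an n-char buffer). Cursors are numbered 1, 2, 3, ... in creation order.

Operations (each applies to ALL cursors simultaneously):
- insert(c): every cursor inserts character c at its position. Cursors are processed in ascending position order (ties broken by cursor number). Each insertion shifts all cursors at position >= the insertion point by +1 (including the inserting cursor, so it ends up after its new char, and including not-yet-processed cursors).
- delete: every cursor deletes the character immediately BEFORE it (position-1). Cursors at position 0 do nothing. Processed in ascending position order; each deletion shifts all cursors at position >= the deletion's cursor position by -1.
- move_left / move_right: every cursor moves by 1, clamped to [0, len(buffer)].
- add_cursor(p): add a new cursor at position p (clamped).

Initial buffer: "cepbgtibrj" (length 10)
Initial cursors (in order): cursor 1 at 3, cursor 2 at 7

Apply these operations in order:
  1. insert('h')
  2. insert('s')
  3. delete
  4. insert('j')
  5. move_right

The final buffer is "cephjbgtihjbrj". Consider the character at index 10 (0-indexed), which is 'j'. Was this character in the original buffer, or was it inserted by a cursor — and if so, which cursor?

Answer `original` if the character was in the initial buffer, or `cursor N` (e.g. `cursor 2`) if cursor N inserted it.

After op 1 (insert('h')): buffer="cephbgtihbrj" (len 12), cursors c1@4 c2@9, authorship ...1....2...
After op 2 (insert('s')): buffer="cephsbgtihsbrj" (len 14), cursors c1@5 c2@11, authorship ...11....22...
After op 3 (delete): buffer="cephbgtihbrj" (len 12), cursors c1@4 c2@9, authorship ...1....2...
After op 4 (insert('j')): buffer="cephjbgtihjbrj" (len 14), cursors c1@5 c2@11, authorship ...11....22...
After op 5 (move_right): buffer="cephjbgtihjbrj" (len 14), cursors c1@6 c2@12, authorship ...11....22...
Authorship (.=original, N=cursor N): . . . 1 1 . . . . 2 2 . . .
Index 10: author = 2

Answer: cursor 2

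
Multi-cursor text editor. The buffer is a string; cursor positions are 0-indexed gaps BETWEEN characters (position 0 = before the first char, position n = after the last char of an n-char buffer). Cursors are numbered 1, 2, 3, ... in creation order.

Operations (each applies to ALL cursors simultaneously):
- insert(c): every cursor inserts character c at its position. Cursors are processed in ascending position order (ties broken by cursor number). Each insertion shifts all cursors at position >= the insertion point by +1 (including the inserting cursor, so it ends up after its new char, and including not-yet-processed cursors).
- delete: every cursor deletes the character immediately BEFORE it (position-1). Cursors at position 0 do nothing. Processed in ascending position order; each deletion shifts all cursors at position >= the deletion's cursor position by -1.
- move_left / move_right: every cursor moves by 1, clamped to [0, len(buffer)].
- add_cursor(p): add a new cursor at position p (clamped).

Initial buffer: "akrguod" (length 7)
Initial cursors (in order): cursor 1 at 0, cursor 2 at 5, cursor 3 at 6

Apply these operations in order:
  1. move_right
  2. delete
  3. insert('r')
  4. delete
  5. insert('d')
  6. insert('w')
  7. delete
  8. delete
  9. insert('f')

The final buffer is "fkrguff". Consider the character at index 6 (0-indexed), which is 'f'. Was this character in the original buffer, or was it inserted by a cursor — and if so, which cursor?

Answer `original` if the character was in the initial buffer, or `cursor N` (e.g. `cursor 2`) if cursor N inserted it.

After op 1 (move_right): buffer="akrguod" (len 7), cursors c1@1 c2@6 c3@7, authorship .......
After op 2 (delete): buffer="krgu" (len 4), cursors c1@0 c2@4 c3@4, authorship ....
After op 3 (insert('r')): buffer="rkrgurr" (len 7), cursors c1@1 c2@7 c3@7, authorship 1....23
After op 4 (delete): buffer="krgu" (len 4), cursors c1@0 c2@4 c3@4, authorship ....
After op 5 (insert('d')): buffer="dkrgudd" (len 7), cursors c1@1 c2@7 c3@7, authorship 1....23
After op 6 (insert('w')): buffer="dwkrguddww" (len 10), cursors c1@2 c2@10 c3@10, authorship 11....2323
After op 7 (delete): buffer="dkrgudd" (len 7), cursors c1@1 c2@7 c3@7, authorship 1....23
After op 8 (delete): buffer="krgu" (len 4), cursors c1@0 c2@4 c3@4, authorship ....
After op 9 (insert('f')): buffer="fkrguff" (len 7), cursors c1@1 c2@7 c3@7, authorship 1....23
Authorship (.=original, N=cursor N): 1 . . . . 2 3
Index 6: author = 3

Answer: cursor 3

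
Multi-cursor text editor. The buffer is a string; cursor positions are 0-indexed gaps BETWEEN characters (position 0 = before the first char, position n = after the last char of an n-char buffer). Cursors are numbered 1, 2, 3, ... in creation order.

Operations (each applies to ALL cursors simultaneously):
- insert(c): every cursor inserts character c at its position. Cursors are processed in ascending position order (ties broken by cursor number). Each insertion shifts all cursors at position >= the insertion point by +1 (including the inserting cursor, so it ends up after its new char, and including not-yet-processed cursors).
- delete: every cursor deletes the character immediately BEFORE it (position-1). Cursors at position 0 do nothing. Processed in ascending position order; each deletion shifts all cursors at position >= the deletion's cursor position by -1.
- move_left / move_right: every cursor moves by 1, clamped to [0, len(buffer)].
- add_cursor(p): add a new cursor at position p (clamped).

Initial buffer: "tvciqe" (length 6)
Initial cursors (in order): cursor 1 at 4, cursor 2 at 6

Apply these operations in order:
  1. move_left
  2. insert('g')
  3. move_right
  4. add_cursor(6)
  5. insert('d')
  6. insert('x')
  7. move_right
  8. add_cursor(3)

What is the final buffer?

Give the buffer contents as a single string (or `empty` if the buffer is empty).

After op 1 (move_left): buffer="tvciqe" (len 6), cursors c1@3 c2@5, authorship ......
After op 2 (insert('g')): buffer="tvcgiqge" (len 8), cursors c1@4 c2@7, authorship ...1..2.
After op 3 (move_right): buffer="tvcgiqge" (len 8), cursors c1@5 c2@8, authorship ...1..2.
After op 4 (add_cursor(6)): buffer="tvcgiqge" (len 8), cursors c1@5 c3@6 c2@8, authorship ...1..2.
After op 5 (insert('d')): buffer="tvcgidqdged" (len 11), cursors c1@6 c3@8 c2@11, authorship ...1.1.32.2
After op 6 (insert('x')): buffer="tvcgidxqdxgedx" (len 14), cursors c1@7 c3@10 c2@14, authorship ...1.11.332.22
After op 7 (move_right): buffer="tvcgidxqdxgedx" (len 14), cursors c1@8 c3@11 c2@14, authorship ...1.11.332.22
After op 8 (add_cursor(3)): buffer="tvcgidxqdxgedx" (len 14), cursors c4@3 c1@8 c3@11 c2@14, authorship ...1.11.332.22

Answer: tvcgidxqdxgedx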